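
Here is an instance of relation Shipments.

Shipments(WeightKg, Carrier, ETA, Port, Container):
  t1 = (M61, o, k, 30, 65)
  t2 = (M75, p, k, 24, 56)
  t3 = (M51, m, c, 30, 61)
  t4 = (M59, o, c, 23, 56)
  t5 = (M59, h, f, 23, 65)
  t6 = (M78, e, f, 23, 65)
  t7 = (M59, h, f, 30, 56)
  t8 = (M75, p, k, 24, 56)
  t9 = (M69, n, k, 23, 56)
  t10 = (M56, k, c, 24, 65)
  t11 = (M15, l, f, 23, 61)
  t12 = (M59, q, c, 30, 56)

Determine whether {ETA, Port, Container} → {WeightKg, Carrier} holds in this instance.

No

(ETA=k, Port=30, Container=65): row 1 → {WeightKg,Carrier} = (M61, o) ✓
(ETA=k, Port=24, Container=56): rows 2, 8 → {WeightKg,Carrier} = (M75, p), (M75, p) ✓
(ETA=c, Port=30, Container=61): row 3 → {WeightKg,Carrier} = (M51, m) ✓
(ETA=c, Port=23, Container=56): row 4 → {WeightKg,Carrier} = (M59, o) ✓
(ETA=f, Port=23, Container=65): rows 5, 6 → {WeightKg,Carrier} takes values {(M59, h), (M78, e)} — violation
(ETA=f, Port=30, Container=56): row 7 → {WeightKg,Carrier} = (M59, h) ✓
(ETA=k, Port=23, Container=56): row 9 → {WeightKg,Carrier} = (M69, n) ✓
(ETA=c, Port=24, Container=65): row 10 → {WeightKg,Carrier} = (M56, k) ✓
(ETA=f, Port=23, Container=61): row 11 → {WeightKg,Carrier} = (M15, l) ✓
(ETA=c, Port=30, Container=56): row 12 → {WeightKg,Carrier} = (M59, q) ✓
Two rows agree on {ETA, Port, Container} but differ on {WeightKg, Carrier}, so {ETA, Port, Container} → {WeightKg, Carrier} does not hold.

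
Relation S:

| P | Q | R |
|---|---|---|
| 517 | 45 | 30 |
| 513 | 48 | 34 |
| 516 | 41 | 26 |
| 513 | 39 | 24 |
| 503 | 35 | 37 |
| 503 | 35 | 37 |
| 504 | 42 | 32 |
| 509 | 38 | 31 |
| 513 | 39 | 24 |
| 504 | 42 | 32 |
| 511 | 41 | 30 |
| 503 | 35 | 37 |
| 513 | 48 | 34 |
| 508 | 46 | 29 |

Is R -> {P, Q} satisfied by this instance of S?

R=30: 2 rows → {P,Q} takes values {(517, 45), (511, 41)} — violation
R=34: 2 rows → {P,Q} = (513, 48), (513, 48) ✓
R=26: 1 row → {P,Q} = (516, 41) ✓
R=24: 2 rows → {P,Q} = (513, 39), (513, 39) ✓
R=37: 3 rows → {P,Q} = (503, 35), (503, 35), (503, 35) ✓
R=32: 2 rows → {P,Q} = (504, 42), (504, 42) ✓
R=31: 1 row → {P,Q} = (509, 38) ✓
R=29: 1 row → {P,Q} = (508, 46) ✓
Two rows agree on R but differ on {P, Q}, so R -> {P, Q} does not hold.

No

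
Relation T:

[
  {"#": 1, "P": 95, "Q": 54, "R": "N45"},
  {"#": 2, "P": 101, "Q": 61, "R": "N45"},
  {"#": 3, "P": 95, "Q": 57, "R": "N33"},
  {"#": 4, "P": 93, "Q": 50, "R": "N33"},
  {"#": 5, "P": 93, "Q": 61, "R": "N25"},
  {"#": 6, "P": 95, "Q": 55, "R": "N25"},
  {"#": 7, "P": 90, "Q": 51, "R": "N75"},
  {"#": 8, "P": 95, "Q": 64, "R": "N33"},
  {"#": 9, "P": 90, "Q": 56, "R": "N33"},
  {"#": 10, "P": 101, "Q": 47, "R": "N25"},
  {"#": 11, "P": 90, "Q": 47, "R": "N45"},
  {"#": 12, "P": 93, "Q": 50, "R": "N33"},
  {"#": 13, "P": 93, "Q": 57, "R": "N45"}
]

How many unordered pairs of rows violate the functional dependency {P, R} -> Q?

(P=95, R=N33): violating pairs (3,8) — 1 pair.
(P=93, R=N33): all 2 rows agree on Q — 0 pairs.

1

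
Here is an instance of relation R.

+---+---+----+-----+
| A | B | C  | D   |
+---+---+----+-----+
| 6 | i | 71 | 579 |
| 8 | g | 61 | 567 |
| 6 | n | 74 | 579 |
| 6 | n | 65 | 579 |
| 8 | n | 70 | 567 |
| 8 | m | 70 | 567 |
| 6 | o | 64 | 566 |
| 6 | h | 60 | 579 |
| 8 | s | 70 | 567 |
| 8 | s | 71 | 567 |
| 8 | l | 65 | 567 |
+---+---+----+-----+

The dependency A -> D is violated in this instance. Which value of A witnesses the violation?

6

A=6: 5 rows → D takes values {579, 566} — violation
A=8: 6 rows → D = 567, 567, 567, 567, 567, 567 ✓
The only A value with inconsistent D is A=6.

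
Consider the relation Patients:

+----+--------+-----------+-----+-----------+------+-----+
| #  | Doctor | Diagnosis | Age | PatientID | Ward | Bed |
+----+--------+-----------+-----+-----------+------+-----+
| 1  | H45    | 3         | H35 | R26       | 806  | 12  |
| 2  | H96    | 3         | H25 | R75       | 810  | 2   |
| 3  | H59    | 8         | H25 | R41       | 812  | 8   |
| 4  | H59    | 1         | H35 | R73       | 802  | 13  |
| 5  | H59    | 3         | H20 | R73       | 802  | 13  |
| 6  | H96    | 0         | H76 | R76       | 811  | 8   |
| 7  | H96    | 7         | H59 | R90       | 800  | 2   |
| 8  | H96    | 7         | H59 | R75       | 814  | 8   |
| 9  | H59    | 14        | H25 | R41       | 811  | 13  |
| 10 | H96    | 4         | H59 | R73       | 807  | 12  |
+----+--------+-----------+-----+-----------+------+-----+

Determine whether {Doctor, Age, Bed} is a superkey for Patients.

All 10 rows have distinct {Doctor, Age, Bed} values, so {Doctor, Age, Bed} → (all attributes) holds and {Doctor, Age, Bed} is a superkey.

Yes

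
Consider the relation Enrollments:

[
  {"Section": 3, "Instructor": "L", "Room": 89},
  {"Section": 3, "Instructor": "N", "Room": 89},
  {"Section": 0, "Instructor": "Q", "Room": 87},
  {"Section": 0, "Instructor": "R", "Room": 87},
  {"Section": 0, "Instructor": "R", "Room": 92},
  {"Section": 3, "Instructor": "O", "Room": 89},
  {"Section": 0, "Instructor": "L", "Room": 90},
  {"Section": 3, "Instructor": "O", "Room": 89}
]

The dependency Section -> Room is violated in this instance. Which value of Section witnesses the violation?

0

Section=3: 4 rows → Room = 89, 89, 89, 89 ✓
Section=0: 4 rows → Room takes values {87, 92, 90} — violation
The only Section value with inconsistent Room is Section=0.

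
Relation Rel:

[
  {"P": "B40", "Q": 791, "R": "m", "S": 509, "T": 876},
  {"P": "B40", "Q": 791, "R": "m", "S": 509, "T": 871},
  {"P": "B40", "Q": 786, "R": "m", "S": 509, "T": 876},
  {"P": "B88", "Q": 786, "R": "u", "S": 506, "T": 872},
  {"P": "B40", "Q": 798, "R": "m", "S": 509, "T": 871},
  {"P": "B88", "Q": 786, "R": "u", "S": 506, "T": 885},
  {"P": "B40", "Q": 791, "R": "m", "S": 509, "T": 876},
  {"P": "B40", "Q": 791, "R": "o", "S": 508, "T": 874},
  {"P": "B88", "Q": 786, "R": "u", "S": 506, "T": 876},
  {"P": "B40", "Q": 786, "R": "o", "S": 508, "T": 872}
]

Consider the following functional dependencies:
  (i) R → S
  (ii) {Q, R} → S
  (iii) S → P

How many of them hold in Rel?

(i) R → S: every LHS value maps to a single RHS value — holds.
(ii) {Q, R} → S: every LHS value maps to a single RHS value — holds.
(iii) S → P: every LHS value maps to a single RHS value — holds.
3 of the 3 dependencies hold.

3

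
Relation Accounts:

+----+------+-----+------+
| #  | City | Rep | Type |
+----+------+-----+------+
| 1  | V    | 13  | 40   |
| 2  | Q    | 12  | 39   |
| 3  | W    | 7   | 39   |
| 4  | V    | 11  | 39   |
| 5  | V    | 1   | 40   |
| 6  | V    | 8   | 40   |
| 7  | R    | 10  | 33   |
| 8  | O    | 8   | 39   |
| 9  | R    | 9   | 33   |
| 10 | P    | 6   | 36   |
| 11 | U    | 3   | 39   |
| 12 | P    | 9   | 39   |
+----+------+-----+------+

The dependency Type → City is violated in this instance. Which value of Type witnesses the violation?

Type=40: rows 1, 5, 6 → City = V, V, V ✓
Type=39: rows 2, 3, 4, 8, 11, 12 → City takes values {Q, W, V, O, U, P} — violation
Type=33: rows 7, 9 → City = R, R ✓
Type=36: row 10 → City = P ✓
The only Type value with inconsistent City is Type=39.

39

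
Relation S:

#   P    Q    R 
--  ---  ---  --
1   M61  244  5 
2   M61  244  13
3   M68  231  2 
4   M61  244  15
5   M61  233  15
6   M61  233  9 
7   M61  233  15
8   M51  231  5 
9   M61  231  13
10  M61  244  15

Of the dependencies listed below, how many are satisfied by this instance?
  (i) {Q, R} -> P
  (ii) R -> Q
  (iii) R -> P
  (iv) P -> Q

(i) {Q, R} -> P: every LHS value maps to a single RHS value — holds.
(ii) R -> Q: R=5: rows 1, 8 → Q takes values {244, 231} — violation; R=13: rows 2, 9 → Q takes values {244, 231} — violation; R=15: rows 4, 5, 7, 10 → Q takes values {244, 233} — violation — fails.
(iii) R -> P: R=5: rows 1, 8 → P takes values {M61, M51} — violation — fails.
(iv) P -> Q: P=M61: rows 1, 2, 4, 5, 6, 7, 9, 10 → Q takes values {244, 233, 231} — violation — fails.
1 of the 4 dependencies holds.

1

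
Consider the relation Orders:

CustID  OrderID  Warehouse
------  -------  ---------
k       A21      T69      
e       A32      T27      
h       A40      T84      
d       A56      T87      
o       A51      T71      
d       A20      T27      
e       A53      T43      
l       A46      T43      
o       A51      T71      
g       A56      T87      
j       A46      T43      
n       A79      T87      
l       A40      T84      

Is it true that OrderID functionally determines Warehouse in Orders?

Yes

OrderID=A21: 1 row → Warehouse = T69 ✓
OrderID=A32: 1 row → Warehouse = T27 ✓
OrderID=A40: 2 rows → Warehouse = T84, T84 ✓
OrderID=A56: 2 rows → Warehouse = T87, T87 ✓
OrderID=A51: 2 rows → Warehouse = T71, T71 ✓
OrderID=A20: 1 row → Warehouse = T27 ✓
OrderID=A53: 1 row → Warehouse = T43 ✓
OrderID=A46: 2 rows → Warehouse = T43, T43 ✓
OrderID=A79: 1 row → Warehouse = T87 ✓
Every OrderID value is associated with a single Warehouse value, so OrderID → Warehouse holds.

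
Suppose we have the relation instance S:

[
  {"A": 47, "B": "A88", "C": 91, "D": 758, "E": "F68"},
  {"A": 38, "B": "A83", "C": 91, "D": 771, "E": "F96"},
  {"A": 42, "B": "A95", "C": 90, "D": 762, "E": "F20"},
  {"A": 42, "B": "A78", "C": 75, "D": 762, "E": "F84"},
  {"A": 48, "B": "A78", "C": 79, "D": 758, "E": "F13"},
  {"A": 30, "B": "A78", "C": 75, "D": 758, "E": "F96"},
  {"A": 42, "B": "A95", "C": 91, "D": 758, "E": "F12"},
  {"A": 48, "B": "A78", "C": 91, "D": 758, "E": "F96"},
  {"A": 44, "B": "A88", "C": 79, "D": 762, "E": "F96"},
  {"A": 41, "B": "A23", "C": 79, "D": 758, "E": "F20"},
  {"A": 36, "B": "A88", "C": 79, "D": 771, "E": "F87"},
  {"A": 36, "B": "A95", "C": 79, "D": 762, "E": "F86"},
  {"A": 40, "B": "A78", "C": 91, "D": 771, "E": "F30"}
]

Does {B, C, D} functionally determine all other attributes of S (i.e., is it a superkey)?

All 13 rows have distinct {B, C, D} values, so {B, C, D} → (all attributes) holds and {B, C, D} is a superkey.

Yes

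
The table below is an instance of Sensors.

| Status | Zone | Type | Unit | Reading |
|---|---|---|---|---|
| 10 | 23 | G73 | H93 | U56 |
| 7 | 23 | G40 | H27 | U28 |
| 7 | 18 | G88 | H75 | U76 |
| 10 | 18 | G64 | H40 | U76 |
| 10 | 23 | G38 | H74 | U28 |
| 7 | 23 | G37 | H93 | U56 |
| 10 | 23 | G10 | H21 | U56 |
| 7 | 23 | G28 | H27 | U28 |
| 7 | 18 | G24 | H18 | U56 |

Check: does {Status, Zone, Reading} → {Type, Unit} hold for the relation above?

(Status=10, Zone=23, Reading=U56): 2 rows → {Type,Unit} takes values {(G73, H93), (G10, H21)} — violation
(Status=7, Zone=23, Reading=U28): 2 rows → {Type,Unit} takes values {(G40, H27), (G28, H27)} — violation
(Status=7, Zone=18, Reading=U76): 1 row → {Type,Unit} = (G88, H75) ✓
(Status=10, Zone=18, Reading=U76): 1 row → {Type,Unit} = (G64, H40) ✓
(Status=10, Zone=23, Reading=U28): 1 row → {Type,Unit} = (G38, H74) ✓
(Status=7, Zone=23, Reading=U56): 1 row → {Type,Unit} = (G37, H93) ✓
(Status=7, Zone=18, Reading=U56): 1 row → {Type,Unit} = (G24, H18) ✓
Two rows agree on {Status, Zone, Reading} but differ on {Type, Unit}, so {Status, Zone, Reading} → {Type, Unit} does not hold.

No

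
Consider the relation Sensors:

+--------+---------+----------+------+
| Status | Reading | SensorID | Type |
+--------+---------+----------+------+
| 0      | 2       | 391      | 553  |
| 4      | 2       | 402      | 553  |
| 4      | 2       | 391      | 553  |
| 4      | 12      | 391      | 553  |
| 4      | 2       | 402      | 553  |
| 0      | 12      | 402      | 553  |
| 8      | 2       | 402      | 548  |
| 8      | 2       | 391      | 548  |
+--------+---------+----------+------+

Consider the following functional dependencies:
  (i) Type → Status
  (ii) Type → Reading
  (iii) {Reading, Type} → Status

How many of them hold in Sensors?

0

(i) Type → Status: Type=553: 6 rows → Status takes values {0, 4} — violation — fails.
(ii) Type → Reading: Type=553: 6 rows → Reading takes values {2, 12} — violation — fails.
(iii) {Reading, Type} → Status: (Reading=2, Type=553): 4 rows → Status takes values {0, 4} — violation; (Reading=12, Type=553): 2 rows → Status takes values {4, 0} — violation — fails.
None of the 3 dependencies hold.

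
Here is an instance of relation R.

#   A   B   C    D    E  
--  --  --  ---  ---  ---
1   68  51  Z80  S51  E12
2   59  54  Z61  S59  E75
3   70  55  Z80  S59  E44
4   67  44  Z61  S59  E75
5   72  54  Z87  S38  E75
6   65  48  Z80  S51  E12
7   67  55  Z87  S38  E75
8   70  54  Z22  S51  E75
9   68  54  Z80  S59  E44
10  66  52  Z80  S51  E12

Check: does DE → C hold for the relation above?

(D=S51, E=E12): rows 1, 6, 10 → C = Z80, Z80, Z80 ✓
(D=S59, E=E75): rows 2, 4 → C = Z61, Z61 ✓
(D=S59, E=E44): rows 3, 9 → C = Z80, Z80 ✓
(D=S38, E=E75): rows 5, 7 → C = Z87, Z87 ✓
(D=S51, E=E75): row 8 → C = Z22 ✓
Every DE value is associated with a single C value, so DE → C holds.

Yes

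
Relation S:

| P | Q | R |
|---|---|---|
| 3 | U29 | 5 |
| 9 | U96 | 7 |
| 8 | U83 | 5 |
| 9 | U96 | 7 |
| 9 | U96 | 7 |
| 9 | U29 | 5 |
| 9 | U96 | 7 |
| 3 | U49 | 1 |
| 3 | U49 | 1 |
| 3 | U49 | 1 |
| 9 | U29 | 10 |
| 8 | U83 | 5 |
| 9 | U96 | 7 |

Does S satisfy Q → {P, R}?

Q=U29: 3 rows → {P,R} takes values {(3, 5), (9, 5), (9, 10)} — violation
Q=U96: 5 rows → {P,R} = (9, 7), (9, 7), (9, 7), (9, 7), (9, 7) ✓
Q=U83: 2 rows → {P,R} = (8, 5), (8, 5) ✓
Q=U49: 3 rows → {P,R} = (3, 1), (3, 1), (3, 1) ✓
Two rows agree on Q but differ on {P, R}, so Q → {P, R} does not hold.

No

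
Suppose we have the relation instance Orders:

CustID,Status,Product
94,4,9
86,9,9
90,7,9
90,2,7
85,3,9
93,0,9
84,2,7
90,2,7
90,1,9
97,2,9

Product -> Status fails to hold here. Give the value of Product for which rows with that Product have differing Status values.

9

Product=9: 7 rows → Status takes values {4, 9, 7, 3, 0, 1, 2} — violation
Product=7: 3 rows → Status = 2, 2, 2 ✓
The only Product value with inconsistent Status is Product=9.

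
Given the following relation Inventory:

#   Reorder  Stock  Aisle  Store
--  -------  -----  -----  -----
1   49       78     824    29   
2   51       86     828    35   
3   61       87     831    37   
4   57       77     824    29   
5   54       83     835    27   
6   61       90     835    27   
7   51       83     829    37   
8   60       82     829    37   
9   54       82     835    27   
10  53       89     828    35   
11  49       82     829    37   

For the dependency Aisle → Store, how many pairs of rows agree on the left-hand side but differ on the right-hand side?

Aisle=824: all 2 rows agree on Store — 0 pairs.
Aisle=828: all 2 rows agree on Store — 0 pairs.
Aisle=835: all 3 rows agree on Store — 0 pairs.
Aisle=829: all 3 rows agree on Store — 0 pairs.

0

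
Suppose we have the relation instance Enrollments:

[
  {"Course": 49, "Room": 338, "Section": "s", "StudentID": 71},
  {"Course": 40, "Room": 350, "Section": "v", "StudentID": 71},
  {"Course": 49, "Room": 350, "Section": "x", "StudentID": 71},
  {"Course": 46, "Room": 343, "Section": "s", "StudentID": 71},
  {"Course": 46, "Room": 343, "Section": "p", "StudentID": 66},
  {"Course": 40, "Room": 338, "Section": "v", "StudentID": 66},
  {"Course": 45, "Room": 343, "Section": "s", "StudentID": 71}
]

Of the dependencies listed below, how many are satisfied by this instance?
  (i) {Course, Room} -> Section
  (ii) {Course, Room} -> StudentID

0

(i) {Course, Room} -> Section: (Course=46, Room=343): 2 rows → Section takes values {s, p} — violation — fails.
(ii) {Course, Room} -> StudentID: (Course=46, Room=343): 2 rows → StudentID takes values {71, 66} — violation — fails.
None of the 2 dependencies hold.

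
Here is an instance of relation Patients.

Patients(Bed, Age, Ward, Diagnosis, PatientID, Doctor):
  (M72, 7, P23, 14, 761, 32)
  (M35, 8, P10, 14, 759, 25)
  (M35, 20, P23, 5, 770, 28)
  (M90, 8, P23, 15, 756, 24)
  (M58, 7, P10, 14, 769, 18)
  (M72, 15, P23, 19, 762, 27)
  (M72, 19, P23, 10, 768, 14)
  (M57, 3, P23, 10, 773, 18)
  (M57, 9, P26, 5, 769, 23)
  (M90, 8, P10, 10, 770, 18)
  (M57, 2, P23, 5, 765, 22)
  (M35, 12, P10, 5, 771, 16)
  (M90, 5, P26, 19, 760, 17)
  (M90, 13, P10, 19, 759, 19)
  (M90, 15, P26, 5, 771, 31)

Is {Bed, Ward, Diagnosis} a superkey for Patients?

Yes

All 15 rows have distinct {Bed, Ward, Diagnosis} values, so {Bed, Ward, Diagnosis} → (all attributes) holds and {Bed, Ward, Diagnosis} is a superkey.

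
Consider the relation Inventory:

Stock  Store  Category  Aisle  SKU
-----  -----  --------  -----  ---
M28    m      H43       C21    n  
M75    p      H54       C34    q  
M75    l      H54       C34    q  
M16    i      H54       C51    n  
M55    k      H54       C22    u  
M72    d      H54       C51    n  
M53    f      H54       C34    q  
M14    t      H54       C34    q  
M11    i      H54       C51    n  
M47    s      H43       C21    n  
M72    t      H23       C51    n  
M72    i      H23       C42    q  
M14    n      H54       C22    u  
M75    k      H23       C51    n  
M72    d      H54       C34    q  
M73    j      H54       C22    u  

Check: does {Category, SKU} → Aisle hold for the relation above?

Yes

(Category=H43, SKU=n): 2 rows → Aisle = C21, C21 ✓
(Category=H54, SKU=q): 5 rows → Aisle = C34, C34, C34, C34, C34 ✓
(Category=H54, SKU=n): 3 rows → Aisle = C51, C51, C51 ✓
(Category=H54, SKU=u): 3 rows → Aisle = C22, C22, C22 ✓
(Category=H23, SKU=n): 2 rows → Aisle = C51, C51 ✓
(Category=H23, SKU=q): 1 row → Aisle = C42 ✓
Every {Category, SKU} value is associated with a single Aisle value, so {Category, SKU} → Aisle holds.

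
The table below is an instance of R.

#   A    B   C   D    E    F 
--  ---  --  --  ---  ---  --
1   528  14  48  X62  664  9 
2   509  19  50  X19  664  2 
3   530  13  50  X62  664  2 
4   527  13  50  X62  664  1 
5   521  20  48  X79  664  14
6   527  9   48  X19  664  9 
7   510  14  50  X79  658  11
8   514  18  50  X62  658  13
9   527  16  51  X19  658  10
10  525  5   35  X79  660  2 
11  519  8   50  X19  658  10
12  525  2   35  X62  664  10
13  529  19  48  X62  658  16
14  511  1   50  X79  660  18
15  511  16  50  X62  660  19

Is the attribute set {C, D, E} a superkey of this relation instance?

Rows 3 and 4 have the same {C, D, E} value (C=50, D=X62, E=664) but are distinct tuples, so {C, D, E} does not determine every attribute — not a superkey.

No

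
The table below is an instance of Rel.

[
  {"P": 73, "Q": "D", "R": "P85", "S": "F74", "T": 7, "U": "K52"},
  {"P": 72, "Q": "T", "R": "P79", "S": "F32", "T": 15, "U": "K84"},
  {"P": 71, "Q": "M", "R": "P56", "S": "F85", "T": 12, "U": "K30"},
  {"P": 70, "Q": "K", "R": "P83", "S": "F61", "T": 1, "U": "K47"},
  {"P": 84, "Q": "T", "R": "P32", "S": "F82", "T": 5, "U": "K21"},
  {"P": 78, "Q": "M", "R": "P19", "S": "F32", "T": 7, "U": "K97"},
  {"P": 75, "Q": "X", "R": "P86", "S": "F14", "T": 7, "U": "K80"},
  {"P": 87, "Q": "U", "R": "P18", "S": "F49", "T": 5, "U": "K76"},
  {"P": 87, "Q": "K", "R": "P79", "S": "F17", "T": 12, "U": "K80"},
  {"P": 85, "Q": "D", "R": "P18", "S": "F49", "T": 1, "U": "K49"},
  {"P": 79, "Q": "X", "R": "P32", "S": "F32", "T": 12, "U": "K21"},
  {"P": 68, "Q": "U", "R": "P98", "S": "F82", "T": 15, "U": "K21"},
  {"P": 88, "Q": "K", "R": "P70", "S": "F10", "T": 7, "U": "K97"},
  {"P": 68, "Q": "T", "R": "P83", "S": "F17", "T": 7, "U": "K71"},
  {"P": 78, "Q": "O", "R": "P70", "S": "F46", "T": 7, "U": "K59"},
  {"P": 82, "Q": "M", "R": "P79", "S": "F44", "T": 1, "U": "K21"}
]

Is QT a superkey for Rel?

Yes

All 16 rows have distinct QT values, so QT → (all attributes) holds and QT is a superkey.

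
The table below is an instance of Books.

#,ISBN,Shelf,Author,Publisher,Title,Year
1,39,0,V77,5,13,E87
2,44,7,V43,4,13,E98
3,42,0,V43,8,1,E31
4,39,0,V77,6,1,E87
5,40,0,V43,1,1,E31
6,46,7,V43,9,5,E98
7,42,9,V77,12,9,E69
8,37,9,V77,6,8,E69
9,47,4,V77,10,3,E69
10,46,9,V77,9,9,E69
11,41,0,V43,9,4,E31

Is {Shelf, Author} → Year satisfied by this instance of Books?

(Shelf=0, Author=V77): rows 1, 4 → Year = E87, E87 ✓
(Shelf=7, Author=V43): rows 2, 6 → Year = E98, E98 ✓
(Shelf=0, Author=V43): rows 3, 5, 11 → Year = E31, E31, E31 ✓
(Shelf=9, Author=V77): rows 7, 8, 10 → Year = E69, E69, E69 ✓
(Shelf=4, Author=V77): row 9 → Year = E69 ✓
Every {Shelf, Author} value is associated with a single Year value, so {Shelf, Author} → Year holds.

Yes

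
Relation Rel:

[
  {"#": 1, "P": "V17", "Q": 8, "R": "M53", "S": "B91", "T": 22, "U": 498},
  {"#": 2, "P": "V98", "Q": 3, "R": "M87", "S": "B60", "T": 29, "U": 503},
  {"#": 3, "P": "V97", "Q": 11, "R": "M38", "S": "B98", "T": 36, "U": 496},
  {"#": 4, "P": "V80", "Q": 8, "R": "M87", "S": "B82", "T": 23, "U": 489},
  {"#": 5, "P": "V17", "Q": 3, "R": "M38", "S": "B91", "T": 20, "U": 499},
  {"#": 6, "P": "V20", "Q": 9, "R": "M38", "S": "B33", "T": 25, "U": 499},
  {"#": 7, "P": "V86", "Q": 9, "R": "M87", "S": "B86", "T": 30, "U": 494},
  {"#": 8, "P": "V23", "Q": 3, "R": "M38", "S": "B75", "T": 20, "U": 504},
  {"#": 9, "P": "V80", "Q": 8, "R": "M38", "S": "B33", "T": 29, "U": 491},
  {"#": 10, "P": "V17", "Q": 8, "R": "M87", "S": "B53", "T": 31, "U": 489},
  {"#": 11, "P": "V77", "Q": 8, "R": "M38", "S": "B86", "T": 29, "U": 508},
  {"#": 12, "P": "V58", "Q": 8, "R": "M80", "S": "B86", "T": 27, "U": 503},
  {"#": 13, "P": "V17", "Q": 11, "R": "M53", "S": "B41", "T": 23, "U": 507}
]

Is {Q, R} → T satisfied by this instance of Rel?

(Q=8, R=M53): row 1 → T = 22 ✓
(Q=3, R=M87): row 2 → T = 29 ✓
(Q=11, R=M38): row 3 → T = 36 ✓
(Q=8, R=M87): rows 4, 10 → T takes values {23, 31} — violation
(Q=3, R=M38): rows 5, 8 → T = 20, 20 ✓
(Q=9, R=M38): row 6 → T = 25 ✓
(Q=9, R=M87): row 7 → T = 30 ✓
(Q=8, R=M38): rows 9, 11 → T = 29, 29 ✓
(Q=8, R=M80): row 12 → T = 27 ✓
(Q=11, R=M53): row 13 → T = 23 ✓
Two rows agree on {Q, R} but differ on T, so {Q, R} → T does not hold.

No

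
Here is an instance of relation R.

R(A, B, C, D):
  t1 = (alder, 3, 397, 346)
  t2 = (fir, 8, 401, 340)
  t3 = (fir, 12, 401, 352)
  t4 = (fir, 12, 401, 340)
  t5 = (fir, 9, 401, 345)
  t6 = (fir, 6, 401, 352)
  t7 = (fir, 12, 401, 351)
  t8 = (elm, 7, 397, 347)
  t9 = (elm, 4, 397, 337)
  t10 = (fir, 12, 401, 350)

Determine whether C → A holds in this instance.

C=397: rows 1, 8, 9 → A takes values {alder, elm} — violation
C=401: rows 2, 3, 4, 5, 6, 7, 10 → A = fir, fir, fir, fir, fir, fir, fir ✓
Two rows agree on C but differ on A, so C → A does not hold.

No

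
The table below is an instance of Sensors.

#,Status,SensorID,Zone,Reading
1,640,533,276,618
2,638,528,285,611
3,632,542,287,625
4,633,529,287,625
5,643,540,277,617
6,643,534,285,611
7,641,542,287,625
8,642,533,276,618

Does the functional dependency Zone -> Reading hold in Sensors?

Zone=276: rows 1, 8 → Reading = 618, 618 ✓
Zone=285: rows 2, 6 → Reading = 611, 611 ✓
Zone=287: rows 3, 4, 7 → Reading = 625, 625, 625 ✓
Zone=277: row 5 → Reading = 617 ✓
Every Zone value is associated with a single Reading value, so Zone -> Reading holds.

Yes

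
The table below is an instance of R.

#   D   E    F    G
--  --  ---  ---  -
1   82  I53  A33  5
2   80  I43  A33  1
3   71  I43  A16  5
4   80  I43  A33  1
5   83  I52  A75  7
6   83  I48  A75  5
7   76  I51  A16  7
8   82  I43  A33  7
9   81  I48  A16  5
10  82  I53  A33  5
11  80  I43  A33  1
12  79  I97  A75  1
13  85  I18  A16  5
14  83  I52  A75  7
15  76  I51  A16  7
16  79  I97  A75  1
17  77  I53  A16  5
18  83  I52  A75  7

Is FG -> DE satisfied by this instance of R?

No

(F=A33, G=5): rows 1, 10 → {D,E} = (82, I53), (82, I53) ✓
(F=A33, G=1): rows 2, 4, 11 → {D,E} = (80, I43), (80, I43), (80, I43) ✓
(F=A16, G=5): rows 3, 9, 13, 17 → {D,E} takes values {(71, I43), (81, I48), (85, I18), (77, I53)} — violation
(F=A75, G=7): rows 5, 14, 18 → {D,E} = (83, I52), (83, I52), (83, I52) ✓
(F=A75, G=5): row 6 → {D,E} = (83, I48) ✓
(F=A16, G=7): rows 7, 15 → {D,E} = (76, I51), (76, I51) ✓
(F=A33, G=7): row 8 → {D,E} = (82, I43) ✓
(F=A75, G=1): rows 12, 16 → {D,E} = (79, I97), (79, I97) ✓
Two rows agree on FG but differ on DE, so FG -> DE does not hold.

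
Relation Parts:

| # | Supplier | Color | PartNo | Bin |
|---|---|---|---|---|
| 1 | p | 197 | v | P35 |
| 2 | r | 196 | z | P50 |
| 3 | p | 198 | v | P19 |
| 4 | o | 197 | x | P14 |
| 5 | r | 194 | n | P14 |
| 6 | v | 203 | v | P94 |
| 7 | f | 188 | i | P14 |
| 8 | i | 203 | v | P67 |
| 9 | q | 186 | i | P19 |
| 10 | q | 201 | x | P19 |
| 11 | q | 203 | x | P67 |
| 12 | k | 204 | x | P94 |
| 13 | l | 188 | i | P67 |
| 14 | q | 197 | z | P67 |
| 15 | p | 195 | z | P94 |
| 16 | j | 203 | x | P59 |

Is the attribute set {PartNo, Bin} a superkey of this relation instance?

Yes

All 16 rows have distinct {PartNo, Bin} values, so {PartNo, Bin} → (all attributes) holds and {PartNo, Bin} is a superkey.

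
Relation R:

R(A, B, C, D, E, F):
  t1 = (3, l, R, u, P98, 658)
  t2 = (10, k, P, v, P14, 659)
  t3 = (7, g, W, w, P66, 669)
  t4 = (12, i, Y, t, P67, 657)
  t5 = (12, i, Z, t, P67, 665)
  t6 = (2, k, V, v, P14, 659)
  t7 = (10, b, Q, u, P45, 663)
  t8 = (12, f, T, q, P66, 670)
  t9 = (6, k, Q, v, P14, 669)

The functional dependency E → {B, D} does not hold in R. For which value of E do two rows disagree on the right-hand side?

E=P98: row 1 → {B,D} = (l, u) ✓
E=P14: rows 2, 6, 9 → {B,D} = (k, v), (k, v), (k, v) ✓
E=P66: rows 3, 8 → {B,D} takes values {(g, w), (f, q)} — violation
E=P67: rows 4, 5 → {B,D} = (i, t), (i, t) ✓
E=P45: row 7 → {B,D} = (b, u) ✓
The only E value with inconsistent RHS is E=P66.

P66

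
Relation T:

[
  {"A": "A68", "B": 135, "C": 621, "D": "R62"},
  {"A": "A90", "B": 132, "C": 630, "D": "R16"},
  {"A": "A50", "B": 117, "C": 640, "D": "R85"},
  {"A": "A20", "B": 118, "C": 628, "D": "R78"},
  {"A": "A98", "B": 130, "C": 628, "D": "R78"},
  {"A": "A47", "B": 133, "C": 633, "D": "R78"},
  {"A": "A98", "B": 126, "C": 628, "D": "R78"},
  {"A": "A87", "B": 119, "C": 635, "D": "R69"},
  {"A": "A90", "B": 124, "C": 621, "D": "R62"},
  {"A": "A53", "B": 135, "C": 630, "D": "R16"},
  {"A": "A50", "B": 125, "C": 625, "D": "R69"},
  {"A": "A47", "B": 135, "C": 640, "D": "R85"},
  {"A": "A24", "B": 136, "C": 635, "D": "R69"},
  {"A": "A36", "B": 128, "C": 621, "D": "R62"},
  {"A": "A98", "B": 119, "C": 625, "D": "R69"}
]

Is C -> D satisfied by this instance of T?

Yes

C=621: 3 rows → D = R62, R62, R62 ✓
C=630: 2 rows → D = R16, R16 ✓
C=640: 2 rows → D = R85, R85 ✓
C=628: 3 rows → D = R78, R78, R78 ✓
C=633: 1 row → D = R78 ✓
C=635: 2 rows → D = R69, R69 ✓
C=625: 2 rows → D = R69, R69 ✓
Every C value is associated with a single D value, so C -> D holds.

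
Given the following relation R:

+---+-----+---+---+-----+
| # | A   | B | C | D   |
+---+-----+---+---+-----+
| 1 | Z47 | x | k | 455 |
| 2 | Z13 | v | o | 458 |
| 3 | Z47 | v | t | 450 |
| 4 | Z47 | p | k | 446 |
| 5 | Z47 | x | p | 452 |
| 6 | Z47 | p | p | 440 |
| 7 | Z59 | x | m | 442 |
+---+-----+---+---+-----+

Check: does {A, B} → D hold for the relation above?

No

(A=Z47, B=x): rows 1, 5 → D takes values {455, 452} — violation
(A=Z13, B=v): row 2 → D = 458 ✓
(A=Z47, B=v): row 3 → D = 450 ✓
(A=Z47, B=p): rows 4, 6 → D takes values {446, 440} — violation
(A=Z59, B=x): row 7 → D = 442 ✓
Two rows agree on {A, B} but differ on D, so {A, B} → D does not hold.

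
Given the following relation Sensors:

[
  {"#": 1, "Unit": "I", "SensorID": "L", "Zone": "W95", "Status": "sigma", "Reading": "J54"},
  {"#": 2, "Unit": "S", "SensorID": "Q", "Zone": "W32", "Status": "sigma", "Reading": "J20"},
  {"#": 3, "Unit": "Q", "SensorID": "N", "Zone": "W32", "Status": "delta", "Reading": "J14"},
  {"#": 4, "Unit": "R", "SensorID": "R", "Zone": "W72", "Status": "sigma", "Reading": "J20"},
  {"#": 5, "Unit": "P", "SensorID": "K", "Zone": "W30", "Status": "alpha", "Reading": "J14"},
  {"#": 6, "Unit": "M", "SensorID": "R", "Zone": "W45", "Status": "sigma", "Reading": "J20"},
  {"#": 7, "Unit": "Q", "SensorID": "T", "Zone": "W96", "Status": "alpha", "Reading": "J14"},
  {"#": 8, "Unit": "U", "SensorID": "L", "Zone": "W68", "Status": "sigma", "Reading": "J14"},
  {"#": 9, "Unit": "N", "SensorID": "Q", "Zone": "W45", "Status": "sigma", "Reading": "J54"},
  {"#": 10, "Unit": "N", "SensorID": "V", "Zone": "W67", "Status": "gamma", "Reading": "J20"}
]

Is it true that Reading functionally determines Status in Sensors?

No

Reading=J54: rows 1, 9 → Status = sigma, sigma ✓
Reading=J20: rows 2, 4, 6, 10 → Status takes values {sigma, gamma} — violation
Reading=J14: rows 3, 5, 7, 8 → Status takes values {delta, alpha, sigma} — violation
Two rows agree on Reading but differ on Status, so Reading → Status does not hold.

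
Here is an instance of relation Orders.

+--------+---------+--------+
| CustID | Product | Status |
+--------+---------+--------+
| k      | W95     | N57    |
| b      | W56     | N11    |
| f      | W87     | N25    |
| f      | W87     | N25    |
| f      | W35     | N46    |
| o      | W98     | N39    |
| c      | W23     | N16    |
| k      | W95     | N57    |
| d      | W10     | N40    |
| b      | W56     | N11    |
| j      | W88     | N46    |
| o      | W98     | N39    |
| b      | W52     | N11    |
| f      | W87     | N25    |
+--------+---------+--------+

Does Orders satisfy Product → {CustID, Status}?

Product=W95: 2 rows → {CustID,Status} = (k, N57), (k, N57) ✓
Product=W56: 2 rows → {CustID,Status} = (b, N11), (b, N11) ✓
Product=W87: 3 rows → {CustID,Status} = (f, N25), (f, N25), (f, N25) ✓
Product=W35: 1 row → {CustID,Status} = (f, N46) ✓
Product=W98: 2 rows → {CustID,Status} = (o, N39), (o, N39) ✓
Product=W23: 1 row → {CustID,Status} = (c, N16) ✓
Product=W10: 1 row → {CustID,Status} = (d, N40) ✓
Product=W88: 1 row → {CustID,Status} = (j, N46) ✓
Product=W52: 1 row → {CustID,Status} = (b, N11) ✓
Every Product value is associated with a single {CustID, Status} value, so Product → {CustID, Status} holds.

Yes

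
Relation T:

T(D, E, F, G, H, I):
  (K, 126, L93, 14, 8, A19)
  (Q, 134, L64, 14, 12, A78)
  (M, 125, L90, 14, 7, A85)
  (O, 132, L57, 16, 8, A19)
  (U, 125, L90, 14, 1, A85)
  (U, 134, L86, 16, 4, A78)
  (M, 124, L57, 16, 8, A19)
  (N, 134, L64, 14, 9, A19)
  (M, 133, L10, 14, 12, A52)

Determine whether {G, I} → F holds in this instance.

No

(G=14, I=A19): 2 rows → F takes values {L93, L64} — violation
(G=14, I=A78): 1 row → F = L64 ✓
(G=14, I=A85): 2 rows → F = L90, L90 ✓
(G=16, I=A19): 2 rows → F = L57, L57 ✓
(G=16, I=A78): 1 row → F = L86 ✓
(G=14, I=A52): 1 row → F = L10 ✓
Two rows agree on {G, I} but differ on F, so {G, I} → F does not hold.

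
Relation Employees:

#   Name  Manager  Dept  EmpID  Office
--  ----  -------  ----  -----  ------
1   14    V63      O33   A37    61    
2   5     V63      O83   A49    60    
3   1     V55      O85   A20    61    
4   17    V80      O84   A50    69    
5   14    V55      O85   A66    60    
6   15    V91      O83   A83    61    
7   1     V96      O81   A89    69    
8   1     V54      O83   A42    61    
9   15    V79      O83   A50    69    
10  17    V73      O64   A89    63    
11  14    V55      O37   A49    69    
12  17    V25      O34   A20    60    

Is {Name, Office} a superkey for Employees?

No

Rows 3 and 8 have the same {Name, Office} value (Name=1, Office=61) but are distinct tuples, so {Name, Office} does not determine every attribute — not a superkey.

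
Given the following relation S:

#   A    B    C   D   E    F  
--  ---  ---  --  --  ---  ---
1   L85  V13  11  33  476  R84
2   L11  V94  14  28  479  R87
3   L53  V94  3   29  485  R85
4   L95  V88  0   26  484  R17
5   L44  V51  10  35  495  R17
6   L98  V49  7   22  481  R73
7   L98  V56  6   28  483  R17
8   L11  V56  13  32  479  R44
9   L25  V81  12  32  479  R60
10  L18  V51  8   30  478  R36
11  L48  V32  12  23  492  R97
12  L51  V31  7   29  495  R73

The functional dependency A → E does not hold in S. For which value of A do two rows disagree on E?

L98

A=L85: row 1 → E = 476 ✓
A=L11: rows 2, 8 → E = 479, 479 ✓
A=L53: row 3 → E = 485 ✓
A=L95: row 4 → E = 484 ✓
A=L44: row 5 → E = 495 ✓
A=L98: rows 6, 7 → E takes values {481, 483} — violation
A=L25: row 9 → E = 479 ✓
A=L18: row 10 → E = 478 ✓
A=L48: row 11 → E = 492 ✓
A=L51: row 12 → E = 495 ✓
The only A value with inconsistent E is A=L98.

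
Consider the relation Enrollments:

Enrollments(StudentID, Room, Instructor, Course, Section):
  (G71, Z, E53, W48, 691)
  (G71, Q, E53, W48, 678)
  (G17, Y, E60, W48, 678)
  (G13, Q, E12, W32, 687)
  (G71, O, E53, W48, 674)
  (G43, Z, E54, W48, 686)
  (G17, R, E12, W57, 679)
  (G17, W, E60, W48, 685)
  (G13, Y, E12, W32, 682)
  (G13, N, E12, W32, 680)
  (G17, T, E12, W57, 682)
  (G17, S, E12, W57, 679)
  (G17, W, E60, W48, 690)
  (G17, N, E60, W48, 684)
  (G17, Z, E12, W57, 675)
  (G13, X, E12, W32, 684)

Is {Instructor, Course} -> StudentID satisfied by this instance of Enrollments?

(Instructor=E53, Course=W48): 3 rows → StudentID = G71, G71, G71 ✓
(Instructor=E60, Course=W48): 4 rows → StudentID = G17, G17, G17, G17 ✓
(Instructor=E12, Course=W32): 4 rows → StudentID = G13, G13, G13, G13 ✓
(Instructor=E54, Course=W48): 1 row → StudentID = G43 ✓
(Instructor=E12, Course=W57): 4 rows → StudentID = G17, G17, G17, G17 ✓
Every {Instructor, Course} value is associated with a single StudentID value, so {Instructor, Course} -> StudentID holds.

Yes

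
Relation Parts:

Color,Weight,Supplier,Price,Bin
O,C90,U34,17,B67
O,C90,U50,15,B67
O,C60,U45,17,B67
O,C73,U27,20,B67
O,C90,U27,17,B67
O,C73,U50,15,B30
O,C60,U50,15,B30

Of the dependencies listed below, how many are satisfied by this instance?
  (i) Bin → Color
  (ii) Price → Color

2

(i) Bin → Color: every LHS value maps to a single RHS value — holds.
(ii) Price → Color: every LHS value maps to a single RHS value — holds.
2 of the 2 dependencies hold.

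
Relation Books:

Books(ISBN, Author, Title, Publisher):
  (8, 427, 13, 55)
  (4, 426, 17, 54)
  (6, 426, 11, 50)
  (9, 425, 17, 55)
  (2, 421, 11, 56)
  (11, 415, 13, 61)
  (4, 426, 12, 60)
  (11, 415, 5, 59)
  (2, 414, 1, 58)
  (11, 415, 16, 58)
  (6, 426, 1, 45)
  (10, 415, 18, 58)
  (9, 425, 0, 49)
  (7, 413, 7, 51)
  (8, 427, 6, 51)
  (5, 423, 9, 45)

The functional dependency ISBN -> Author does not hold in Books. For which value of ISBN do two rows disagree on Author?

2

ISBN=8: 2 rows → Author = 427, 427 ✓
ISBN=4: 2 rows → Author = 426, 426 ✓
ISBN=6: 2 rows → Author = 426, 426 ✓
ISBN=9: 2 rows → Author = 425, 425 ✓
ISBN=2: 2 rows → Author takes values {421, 414} — violation
ISBN=11: 3 rows → Author = 415, 415, 415 ✓
ISBN=10: 1 row → Author = 415 ✓
ISBN=7: 1 row → Author = 413 ✓
ISBN=5: 1 row → Author = 423 ✓
The only ISBN value with inconsistent Author is ISBN=2.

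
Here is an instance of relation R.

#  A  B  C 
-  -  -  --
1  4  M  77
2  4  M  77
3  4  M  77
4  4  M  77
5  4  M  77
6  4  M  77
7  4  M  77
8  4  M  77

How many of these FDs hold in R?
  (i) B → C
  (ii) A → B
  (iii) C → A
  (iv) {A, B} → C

4

(i) B → C: every LHS value maps to a single RHS value — holds.
(ii) A → B: every LHS value maps to a single RHS value — holds.
(iii) C → A: every LHS value maps to a single RHS value — holds.
(iv) {A, B} → C: every LHS value maps to a single RHS value — holds.
4 of the 4 dependencies hold.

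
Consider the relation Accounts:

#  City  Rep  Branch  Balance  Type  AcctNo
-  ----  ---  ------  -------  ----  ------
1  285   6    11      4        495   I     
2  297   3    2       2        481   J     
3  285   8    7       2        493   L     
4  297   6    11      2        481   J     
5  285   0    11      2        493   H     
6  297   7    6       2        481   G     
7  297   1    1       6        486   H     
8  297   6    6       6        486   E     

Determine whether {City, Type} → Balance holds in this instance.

(City=285, Type=495): row 1 → Balance = 4 ✓
(City=297, Type=481): rows 2, 4, 6 → Balance = 2, 2, 2 ✓
(City=285, Type=493): rows 3, 5 → Balance = 2, 2 ✓
(City=297, Type=486): rows 7, 8 → Balance = 6, 6 ✓
Every {City, Type} value is associated with a single Balance value, so {City, Type} → Balance holds.

Yes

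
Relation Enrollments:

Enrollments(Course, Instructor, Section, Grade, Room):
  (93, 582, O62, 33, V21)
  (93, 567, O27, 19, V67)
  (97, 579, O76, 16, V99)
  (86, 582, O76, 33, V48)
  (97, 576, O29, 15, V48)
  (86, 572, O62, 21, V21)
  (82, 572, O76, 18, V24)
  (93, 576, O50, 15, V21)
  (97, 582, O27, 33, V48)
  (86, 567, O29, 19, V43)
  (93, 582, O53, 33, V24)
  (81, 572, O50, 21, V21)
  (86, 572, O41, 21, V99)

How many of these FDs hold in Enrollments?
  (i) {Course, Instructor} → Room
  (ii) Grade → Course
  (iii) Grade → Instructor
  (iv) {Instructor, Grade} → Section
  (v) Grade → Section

(i) {Course, Instructor} → Room: (Course=93, Instructor=582): 2 rows → Room takes values {V21, V24} — violation; (Course=86, Instructor=572): 2 rows → Room takes values {V21, V99} — violation — fails.
(ii) Grade → Course: Grade=33: 4 rows → Course takes values {93, 86, 97} — violation; Grade=19: 2 rows → Course takes values {93, 86} — violation; Grade=15: 2 rows → Course takes values {97, 93} — violation; Grade=21: 3 rows → Course takes values {86, 81} — violation — fails.
(iii) Grade → Instructor: every LHS value maps to a single RHS value — holds.
(iv) {Instructor, Grade} → Section: (Instructor=582, Grade=33): 4 rows → Section takes values {O62, O76, O27, O53} — violation; (Instructor=567, Grade=19): 2 rows → Section takes values {O27, O29} — violation; (Instructor=576, Grade=15): 2 rows → Section takes values {O29, O50} — violation; (Instructor=572, Grade=21): 3 rows → Section takes values {O62, O50, O41} — violation — fails.
(v) Grade → Section: Grade=33: 4 rows → Section takes values {O62, O76, O27, O53} — violation; Grade=19: 2 rows → Section takes values {O27, O29} — violation; Grade=15: 2 rows → Section takes values {O29, O50} — violation; Grade=21: 3 rows → Section takes values {O62, O50, O41} — violation — fails.
1 of the 5 dependencies holds.

1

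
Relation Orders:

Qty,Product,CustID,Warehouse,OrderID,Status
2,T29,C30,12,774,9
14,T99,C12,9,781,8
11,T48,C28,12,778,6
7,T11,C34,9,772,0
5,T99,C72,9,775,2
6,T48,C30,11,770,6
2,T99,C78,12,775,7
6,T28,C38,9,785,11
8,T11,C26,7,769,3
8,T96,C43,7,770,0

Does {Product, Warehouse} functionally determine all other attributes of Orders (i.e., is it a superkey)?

No

Two distinct rows share (Product=T99, Warehouse=9), so {Product, Warehouse} does not determine every attribute — not a superkey.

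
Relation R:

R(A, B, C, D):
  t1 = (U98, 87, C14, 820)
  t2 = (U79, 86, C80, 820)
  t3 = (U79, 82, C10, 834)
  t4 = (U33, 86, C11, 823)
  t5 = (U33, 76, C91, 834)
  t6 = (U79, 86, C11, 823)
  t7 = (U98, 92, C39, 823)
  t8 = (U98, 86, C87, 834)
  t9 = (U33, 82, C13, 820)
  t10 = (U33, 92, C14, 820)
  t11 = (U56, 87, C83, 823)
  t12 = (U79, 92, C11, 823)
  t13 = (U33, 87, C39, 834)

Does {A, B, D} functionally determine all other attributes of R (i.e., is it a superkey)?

All 13 rows have distinct {A, B, D} values, so {A, B, D} → (all attributes) holds and {A, B, D} is a superkey.

Yes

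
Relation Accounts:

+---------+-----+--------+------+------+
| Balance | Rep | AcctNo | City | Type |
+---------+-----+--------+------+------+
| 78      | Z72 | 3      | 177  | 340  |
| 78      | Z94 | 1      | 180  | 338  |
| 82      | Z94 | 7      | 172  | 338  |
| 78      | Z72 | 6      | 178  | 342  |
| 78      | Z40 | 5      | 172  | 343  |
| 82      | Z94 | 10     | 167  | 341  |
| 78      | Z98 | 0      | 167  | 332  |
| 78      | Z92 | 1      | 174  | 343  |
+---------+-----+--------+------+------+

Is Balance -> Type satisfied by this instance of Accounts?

No

Balance=78: 6 rows → Type takes values {340, 338, 342, 343, 332} — violation
Balance=82: 2 rows → Type takes values {338, 341} — violation
Two rows agree on Balance but differ on Type, so Balance -> Type does not hold.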